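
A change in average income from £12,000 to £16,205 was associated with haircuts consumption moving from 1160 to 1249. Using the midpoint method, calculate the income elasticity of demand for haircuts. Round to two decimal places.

0.25

%ΔQ = (1249 − 1160)/[(1160+1249)/2] = 89/1204.5 ≈ 0.0739.
%ΔI = (16,205 − 12,000)/[(12,000+16,205)/2] = 4205/14102.5 ≈ 0.2982.
E_I = %ΔQ/%ΔI ≈ 0.25.
E_I ∈ (0,1): normal good (necessity).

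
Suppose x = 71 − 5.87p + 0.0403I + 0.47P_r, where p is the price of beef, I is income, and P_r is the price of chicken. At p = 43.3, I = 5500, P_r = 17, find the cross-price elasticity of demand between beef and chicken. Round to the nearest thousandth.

0.172

Substituting, x = 71 − 5.87(43.3) + 0.0403(5500) + 0.47(17) = 71 − 254.171 + 221.65 + 7.99 = 46.469.
∂x/∂P_r = +0.47, so E_xy = 0.47·(17/46.469) ≈ 0.172.
E_xy > 0: the goods are substitutes.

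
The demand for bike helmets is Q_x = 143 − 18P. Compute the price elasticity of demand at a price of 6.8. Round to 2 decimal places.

At P = 6.8, Q_x = 20.6.
dQ_x/dP = −18.
Point elasticity E = (dQ_x/dP)·(P/Q_x) = -18 × 6.8/20.6 ≈ -5.94.
|E| > 1, so demand is elastic at this price.

-5.94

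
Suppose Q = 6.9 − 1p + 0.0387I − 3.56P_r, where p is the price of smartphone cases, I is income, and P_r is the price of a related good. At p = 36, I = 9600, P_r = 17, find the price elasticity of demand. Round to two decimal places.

Evaluating quantity at (p, I, P_r) gives Q = 6.9 − 1(36) + 0.0387(9600) − 3.56(17) = 6.9 − 36 + 371.52 − 60.52 = 281.9.
∂Q/∂p = −1, so E_p = (−1)·(36/281.9) ≈ -0.13.
|E_p| < 1: demand is inelastic.

-0.13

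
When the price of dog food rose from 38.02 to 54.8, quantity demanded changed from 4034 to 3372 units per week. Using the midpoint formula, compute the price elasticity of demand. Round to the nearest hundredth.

%Δq = (3372 − 4034)/[(4034 + 3372)/2] = -662/3703 ≈ -0.1788.
%Δp = (54.8 − 38.02)/[(38.02 + 54.8)/2] = 16.78/46.41 ≈ 0.3616.
Arc elasticity E = %Δq/%Δp ≈ -0.1788/0.3616 ≈ -0.49.
|E| < 1: demand is inelastic over this range.

-0.49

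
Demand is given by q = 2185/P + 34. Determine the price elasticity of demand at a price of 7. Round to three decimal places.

At P = 7, q = 346.1429.
dq/dP = −2185/P² = −44.5918.
Point elasticity E = (dq/dP)·(P/q) = -44.5918 × 7/346.1429 ≈ -0.902.
|E| < 1, so demand is inelastic at this price.

-0.902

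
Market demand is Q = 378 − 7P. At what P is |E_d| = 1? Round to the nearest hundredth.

27.00

For linear demand Q = a − bP, E = −bP/(a − bP). |E| = 1 ⇒ bP = a − bP ⇒ P = a/(2b).
P = 378/(2·7) = 27.00.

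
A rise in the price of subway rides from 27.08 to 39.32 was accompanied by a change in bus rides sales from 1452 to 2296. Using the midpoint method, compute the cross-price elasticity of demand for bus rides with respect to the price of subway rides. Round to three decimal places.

%ΔQ_x = (2296 − 1452)/[(1452+2296)/2] = 844/1874 ≈ 0.4504.
%ΔP_y = (39.32 − 27.08)/[(27.08+39.32)/2] ≈ 0.3687.
E_xy = 0.4504/0.3687 ≈ 1.222.
E_xy > 0, so bus rides and subway rides are substitutes.

1.222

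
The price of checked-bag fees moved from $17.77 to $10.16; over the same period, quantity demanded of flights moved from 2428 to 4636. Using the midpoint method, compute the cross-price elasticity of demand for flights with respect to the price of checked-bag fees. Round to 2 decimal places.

%ΔQ_x = (4636 − 2428)/[(2428+4636)/2] = 2208/3532 ≈ 0.6251.
%ΔP_y = (10.16 − 17.77)/[(17.77+10.16)/2] ≈ -0.5449.
E_xy = 0.6251/-0.5449 ≈ -1.15.
E_xy < 0, so flights and checked-bag fees are complements.

-1.15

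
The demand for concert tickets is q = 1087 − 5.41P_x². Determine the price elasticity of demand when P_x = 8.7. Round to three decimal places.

At P_x = 8.7, q = 677.5171.
dq/dP_x = −2·5.41·P_x = −94.134.
Point elasticity E = (dq/dP_x)·(P_x/q) = -94.134 × 8.7/677.5171 ≈ -1.209.
|E| > 1, so demand is elastic at this price.

-1.209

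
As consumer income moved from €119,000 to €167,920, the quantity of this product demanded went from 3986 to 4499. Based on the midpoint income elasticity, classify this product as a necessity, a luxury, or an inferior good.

necessity

%ΔQ = (4499 − 3986)/[(3986+4499)/2] = 513/4242.5 ≈ 0.1209.
%ΔM = (167,920 − 119,000)/[(119,000+167,920)/2] = 48920/143460 ≈ 0.3410.
E_I = %ΔQ/%ΔM ≈ 0.355.
E_I ∈ (0,1): normal good (necessity).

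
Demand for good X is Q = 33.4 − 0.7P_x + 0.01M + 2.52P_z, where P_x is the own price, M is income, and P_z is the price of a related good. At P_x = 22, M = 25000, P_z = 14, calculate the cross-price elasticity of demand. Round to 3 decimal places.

0.116

Evaluating quantity at (P_x, M, P_z) gives Q = 33.4 − 0.7(22) + 0.01(25000) + 2.52(14) = 33.4 − 15.4 + 250 + 35.28 = 303.28.
∂Q/∂P_z = +2.52, so E_xy = 2.52·(14/303.28) ≈ 0.116.
E_xy > 0: the goods are substitutes.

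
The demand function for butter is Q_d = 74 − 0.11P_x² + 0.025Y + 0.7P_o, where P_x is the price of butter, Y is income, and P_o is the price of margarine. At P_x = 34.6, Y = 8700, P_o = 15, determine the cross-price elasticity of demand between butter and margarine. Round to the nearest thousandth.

0.062

Q_d = 74 − 0.11(34.6)² + 0.025(8700) + 0.7(15) = 74 − 131.6876 + 217.5 + 10.5 = 170.3124.
∂Q_d/∂P_o = +0.7, so E_xy = 0.7·(15/170.3124) ≈ 0.062.
E_xy > 0: the goods are substitutes.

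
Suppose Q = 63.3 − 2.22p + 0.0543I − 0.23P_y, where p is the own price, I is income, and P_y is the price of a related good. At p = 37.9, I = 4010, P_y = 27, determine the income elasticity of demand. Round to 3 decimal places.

1.142

Q = 63.3 − 2.22(37.9) + 0.0543(4010) − 0.23(27) = 63.3 − 84.138 + 217.743 − 6.21 = 190.695.
∂Q/∂I = +0.0543, so E_I = 0.0543·(4010/190.695) ≈ 1.142.
E_I > 1: normal good (luxury).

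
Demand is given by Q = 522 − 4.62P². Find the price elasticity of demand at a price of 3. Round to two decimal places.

-0.17

At P = 3, Q = 480.42.
dQ/dP = −2·4.62·P = −27.72.
Point elasticity E = (dQ/dP)·(P/Q) = -27.72 × 3/480.42 ≈ -0.17.
|E| < 1, so demand is inelastic at this price.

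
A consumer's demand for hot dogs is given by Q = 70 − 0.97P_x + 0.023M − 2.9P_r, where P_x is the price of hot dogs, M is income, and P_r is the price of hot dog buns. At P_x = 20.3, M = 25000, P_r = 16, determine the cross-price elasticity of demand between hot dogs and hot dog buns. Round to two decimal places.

-0.08

Substituting, Q = 70 − 0.97(20.3) + 0.023(25000) − 2.9(16) = 70 − 19.691 + 575 − 46.4 = 578.909.
∂Q/∂P_r = −2.9, so E_xy = -2.9·(16/578.909) ≈ -0.08.
E_xy < 0: the goods are complements.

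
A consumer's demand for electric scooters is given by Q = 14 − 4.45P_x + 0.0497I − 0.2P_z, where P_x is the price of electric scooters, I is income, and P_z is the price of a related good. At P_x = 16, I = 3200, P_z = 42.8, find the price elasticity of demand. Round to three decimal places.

-0.763

Evaluating quantity at (P_x, I, P_z) gives Q = 14 − 4.45(16) + 0.0497(3200) − 0.2(42.8) = 14 − 71.2 + 159.04 − 8.56 = 93.28.
∂Q/∂P_x = −4.45, so E_p = (−4.45)·(16/93.28) ≈ -0.763.
|E_p| < 1: demand is inelastic.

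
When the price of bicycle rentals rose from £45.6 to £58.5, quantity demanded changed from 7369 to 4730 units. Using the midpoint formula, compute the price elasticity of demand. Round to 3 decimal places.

%ΔQ = (4730 − 7369)/[(7369 + 4730)/2] = -2639/6049.5 ≈ -0.4362.
%Δp = (58.5 − 45.6)/[(45.6 + 58.5)/2] = 12.9/52.05 ≈ 0.2478.
Arc elasticity E = %ΔQ/%Δp ≈ -0.4362/0.2478 ≈ -1.760.
|E| > 1: demand is elastic over this range.

-1.760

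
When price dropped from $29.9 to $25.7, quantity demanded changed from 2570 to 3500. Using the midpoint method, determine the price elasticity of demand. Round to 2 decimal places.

-2.03

%Δq = (3500 − 2570)/[(2570 + 3500)/2] = 930/3035 ≈ 0.3064.
%Δp = (25.7 − 29.9)/[(29.9 + 25.7)/2] = -4.2/27.8 ≈ -0.1511.
Arc elasticity E = %Δq/%Δp ≈ 0.3064/-0.1511 ≈ -2.03.
|E| > 1: demand is elastic over this range.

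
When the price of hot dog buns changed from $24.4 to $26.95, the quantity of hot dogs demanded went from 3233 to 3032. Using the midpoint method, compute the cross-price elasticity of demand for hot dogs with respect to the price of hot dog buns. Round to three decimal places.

%ΔQ_x = (3032 − 3233)/[(3233+3032)/2] = -201/3132.5 ≈ -0.0642.
%ΔP_y = (26.95 − 24.4)/[(24.4+26.95)/2] ≈ 0.0993.
E_xy = -0.0642/0.0993 ≈ -0.646.
E_xy < 0, so hot dogs and hot dog buns are complements.

-0.646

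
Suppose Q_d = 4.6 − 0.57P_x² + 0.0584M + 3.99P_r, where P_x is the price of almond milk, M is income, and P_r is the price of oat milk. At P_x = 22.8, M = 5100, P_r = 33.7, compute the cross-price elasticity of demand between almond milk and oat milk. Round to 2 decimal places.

At the given point, Q_d = 4.6 − 0.57(22.8)² + 0.0584(5100) + 3.99(33.7) = 4.6 − 296.3088 + 297.84 + 134.463 = 140.5942.
∂Q_d/∂P_r = +3.99, so E_xy = 3.99·(33.7/140.5942) ≈ 0.96.
E_xy > 0: the goods are substitutes.

0.96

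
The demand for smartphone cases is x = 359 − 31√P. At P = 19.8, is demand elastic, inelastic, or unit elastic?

At P = 19.8, x = 221.0587.
dx/dP = −31/(2√P) = −31/(2·4.4497).
Point elasticity E = (dx/dP)·(P/x) = -3.4834 × 19.8/221.0587 ≈ -0.312.
|E| ≈ 0.312 < 1, so demand is inelastic.

inelastic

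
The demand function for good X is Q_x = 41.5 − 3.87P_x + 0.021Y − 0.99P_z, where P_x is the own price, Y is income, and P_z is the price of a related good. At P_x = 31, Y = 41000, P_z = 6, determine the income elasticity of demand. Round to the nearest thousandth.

At the given point, Q_x = 41.5 − 3.87(31) + 0.021(41000) − 0.99(6) = 41.5 − 119.97 + 861 − 5.94 = 776.59.
∂Q_x/∂Y = +0.021, so E_I = 0.021·(41000/776.59) ≈ 1.109.
E_I > 1: normal good (luxury).

1.109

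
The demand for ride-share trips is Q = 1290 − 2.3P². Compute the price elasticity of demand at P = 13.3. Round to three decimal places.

-0.921

At P = 13.3, Q = 883.153.
dQ/dP = −2·2.3·P = −61.18.
Point elasticity E = (dQ/dP)·(P/Q) = -61.18 × 13.3/883.153 ≈ -0.921.
|E| < 1, so demand is inelastic at this price.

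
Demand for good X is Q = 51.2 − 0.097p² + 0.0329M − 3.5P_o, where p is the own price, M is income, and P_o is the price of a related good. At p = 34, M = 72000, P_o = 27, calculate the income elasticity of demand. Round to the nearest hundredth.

1.07

Substituting, Q = 51.2 − 0.097(34)² + 0.0329(72000) − 3.5(27) = 51.2 − 112.132 + 2368.8 − 94.5 = 2213.368.
∂Q/∂M = +0.0329, so E_I = 0.0329·(72000/2213.368) ≈ 1.07.
E_I > 1: normal good (luxury).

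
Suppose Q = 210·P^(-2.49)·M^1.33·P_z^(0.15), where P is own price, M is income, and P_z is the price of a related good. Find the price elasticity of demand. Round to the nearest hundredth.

-2.49

For a Cobb–Douglas (constant-elasticity) form Q = A·P^α·…, the elasticity with respect to P equals the exponent α at every point.
Here the exponent on P is -2.49, so the price elasticity of demand is -2.49.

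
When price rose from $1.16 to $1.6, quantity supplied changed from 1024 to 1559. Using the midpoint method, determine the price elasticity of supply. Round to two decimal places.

1.30

%ΔQ = (1559 − 1024)/[(1024 + 1559)/2] = 535/1291.5 ≈ 0.4142.
%Δp = (1.6 − 1.16)/[(1.16 + 1.6)/2] = 0.44/1.38 ≈ 0.3188.
Arc elasticity E = %ΔQ/%Δp ≈ 0.4142/0.3188 ≈ 1.30.
|E| > 1: supply is elastic over this range.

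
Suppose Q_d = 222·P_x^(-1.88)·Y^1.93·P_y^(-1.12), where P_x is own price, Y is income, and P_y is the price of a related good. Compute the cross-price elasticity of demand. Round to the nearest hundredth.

-1.12

For a Cobb–Douglas (constant-elasticity) form Q_d = A·P_y^α·…, the elasticity with respect to P_y equals the exponent α at every point.
Here the exponent on P_y is -1.12, so the cross-price elasticity of demand is -1.12.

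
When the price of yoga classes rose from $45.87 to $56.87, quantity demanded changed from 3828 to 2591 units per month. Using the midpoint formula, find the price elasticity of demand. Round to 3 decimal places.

%Δq = (2591 − 3828)/[(3828 + 2591)/2] = -1237/3209.5 ≈ -0.3854.
%Δp = (56.87 − 45.87)/[(45.87 + 56.87)/2] = 11/51.37 ≈ 0.2141.
Arc elasticity E = %Δq/%Δp ≈ -0.3854/0.2141 ≈ -1.800.
|E| > 1: demand is elastic over this range.

-1.800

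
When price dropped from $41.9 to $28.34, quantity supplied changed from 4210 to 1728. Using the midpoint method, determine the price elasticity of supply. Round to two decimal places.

2.17

%ΔQ = (1728 − 4210)/[(4210 + 1728)/2] = -2482/2969 ≈ -0.8360.
%Δp = (28.34 − 41.9)/[(41.9 + 28.34)/2] = -13.56/35.12 ≈ -0.3861.
Arc elasticity E = %ΔQ/%Δp ≈ -0.8360/-0.3861 ≈ 2.17.
|E| > 1: supply is elastic over this range.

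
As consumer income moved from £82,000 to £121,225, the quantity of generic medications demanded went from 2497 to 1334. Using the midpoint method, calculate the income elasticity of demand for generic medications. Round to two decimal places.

-1.57

%ΔQ = (1334 − 2497)/[(2497+1334)/2] = -1163/1915.5 ≈ -0.6072.
%ΔI = (121,225 − 82,000)/[(82,000+121,225)/2] = 39225/101612.5 ≈ 0.3860.
E_I = %ΔQ/%ΔI ≈ -1.57.
E_I < 0: inferior good.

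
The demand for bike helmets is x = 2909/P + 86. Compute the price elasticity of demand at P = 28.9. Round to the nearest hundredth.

-0.54

At P = 28.9, x = 186.6574.
dx/dP = −2909/P² = −3.483.
Point elasticity E = (dx/dP)·(P/x) = -3.483 × 28.9/186.6574 ≈ -0.54.
|E| < 1, so demand is inelastic at this price.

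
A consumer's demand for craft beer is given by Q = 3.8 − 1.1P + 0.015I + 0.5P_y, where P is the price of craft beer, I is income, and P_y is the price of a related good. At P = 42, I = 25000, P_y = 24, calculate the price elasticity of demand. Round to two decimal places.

-0.13

Q = 3.8 − 1.1(42) + 0.015(25000) + 0.5(24) = 3.8 − 46.2 + 375 + 12 = 344.6.
∂Q/∂P = −1.1, so E_p = (−1.1)·(42/344.6) ≈ -0.13.
|E_p| < 1: demand is inelastic.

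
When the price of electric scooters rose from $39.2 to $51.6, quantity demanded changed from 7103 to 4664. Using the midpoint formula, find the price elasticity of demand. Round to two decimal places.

-1.52

%ΔQ = (4664 − 7103)/[(7103 + 4664)/2] = -2439/5883.5 ≈ -0.4145.
%ΔP = (51.6 − 39.2)/[(39.2 + 51.6)/2] = 12.4/45.4 ≈ 0.2731.
Arc elasticity E = %ΔQ/%ΔP ≈ -0.4145/0.2731 ≈ -1.52.
|E| > 1: demand is elastic over this range.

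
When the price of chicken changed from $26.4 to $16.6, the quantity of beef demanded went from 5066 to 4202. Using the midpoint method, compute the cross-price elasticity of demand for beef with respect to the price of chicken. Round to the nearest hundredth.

%ΔQ_x = (4202 − 5066)/[(5066+4202)/2] = -864/4634 ≈ -0.1864.
%ΔP_y = (16.6 − 26.4)/[(26.4+16.6)/2] ≈ -0.4558.
E_xy = -0.1864/-0.4558 ≈ 0.41.
E_xy > 0, so beef and chicken are substitutes.

0.41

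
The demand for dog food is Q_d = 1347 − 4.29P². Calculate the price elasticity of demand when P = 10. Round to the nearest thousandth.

At P = 10, Q_d = 918.
dQ_d/dP = −2·4.29·P = −85.8.
Point elasticity E = (dQ_d/dP)·(P/Q_d) = -85.8 × 10/918 ≈ -0.935.
|E| < 1, so demand is inelastic at this price.

-0.935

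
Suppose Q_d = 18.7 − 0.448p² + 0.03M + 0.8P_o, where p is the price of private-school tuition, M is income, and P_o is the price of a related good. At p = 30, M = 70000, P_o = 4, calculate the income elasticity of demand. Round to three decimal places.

At the given point, Q_d = 18.7 − 0.448(30)² + 0.03(70000) + 0.8(4) = 18.7 − 403.2 + 2100 + 3.2 = 1718.7.
∂Q_d/∂M = +0.03, so E_I = 0.03·(70000/1718.7) ≈ 1.222.
E_I > 1: normal good (luxury).

1.222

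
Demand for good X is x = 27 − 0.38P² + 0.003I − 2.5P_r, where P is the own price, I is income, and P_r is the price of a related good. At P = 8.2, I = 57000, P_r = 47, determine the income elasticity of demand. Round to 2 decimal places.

Substituting, x = 27 − 0.38(8.2)² + 0.003(57000) − 2.5(47) = 27 − 25.5512 + 171 − 117.5 = 54.9488.
∂x/∂I = +0.003, so E_I = 0.003·(57000/54.9488) ≈ 3.11.
E_I > 1: normal good (luxury).

3.11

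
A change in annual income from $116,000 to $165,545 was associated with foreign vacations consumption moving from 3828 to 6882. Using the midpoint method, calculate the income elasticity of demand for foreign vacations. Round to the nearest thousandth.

1.620

%ΔQ = (6882 − 3828)/[(3828+6882)/2] = 3054/5355 ≈ 0.5703.
%ΔI = (165,545 − 116,000)/[(116,000+165,545)/2] = 49545/140772.5 ≈ 0.3520.
E_I = %ΔQ/%ΔI ≈ 1.620.
E_I > 1: normal good (luxury).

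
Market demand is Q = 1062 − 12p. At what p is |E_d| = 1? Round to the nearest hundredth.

44.25

For linear demand Q = a − bp, E = −bp/(a − bp). |E| = 1 ⇒ bp = a − bp ⇒ p = a/(2b).
p = 1062/(2·12) = 44.25.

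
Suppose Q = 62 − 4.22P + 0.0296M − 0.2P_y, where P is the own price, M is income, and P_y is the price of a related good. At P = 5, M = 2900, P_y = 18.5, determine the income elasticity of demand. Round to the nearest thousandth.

Evaluating quantity at (P, M, P_y) gives Q = 62 − 4.22(5) + 0.0296(2900) − 0.2(18.5) = 62 − 21.1 + 85.84 − 3.7 = 123.04.
∂Q/∂M = +0.0296, so E_I = 0.0296·(2900/123.04) ≈ 0.698.
E_I ∈ (0,1): normal good (necessity).

0.698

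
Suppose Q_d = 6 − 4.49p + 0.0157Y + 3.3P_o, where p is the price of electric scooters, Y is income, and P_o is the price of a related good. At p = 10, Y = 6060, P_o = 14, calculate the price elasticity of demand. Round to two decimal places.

At the given point, Q_d = 6 − 4.49(10) + 0.0157(6060) + 3.3(14) = 6 − 44.9 + 95.142 + 46.2 = 102.442.
∂Q_d/∂p = −4.49, so E_p = (−4.49)·(10/102.442) ≈ -0.44.
|E_p| < 1: demand is inelastic.

-0.44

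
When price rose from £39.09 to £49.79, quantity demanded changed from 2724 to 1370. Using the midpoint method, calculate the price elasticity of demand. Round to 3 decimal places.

-2.747

%Δq = (1370 − 2724)/[(2724 + 1370)/2] = -1354/2047 ≈ -0.6615.
%Δp = (49.79 − 39.09)/[(39.09 + 49.79)/2] = 10.7/44.44 ≈ 0.2408.
Arc elasticity E = %Δq/%Δp ≈ -0.6615/0.2408 ≈ -2.747.
|E| > 1: demand is elastic over this range.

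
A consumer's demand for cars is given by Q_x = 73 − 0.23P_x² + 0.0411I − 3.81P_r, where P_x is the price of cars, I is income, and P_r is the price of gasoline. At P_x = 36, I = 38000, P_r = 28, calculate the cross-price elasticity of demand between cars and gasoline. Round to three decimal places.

First evaluate Q_x: 73 − 0.23(36)² + 0.0411(38000) − 3.81(28) = 73 − 298.08 + 1561.8 − 106.68 = 1230.04.
∂Q_x/∂P_r = −3.81, so E_xy = -3.81·(28/1230.04) ≈ -0.087.
E_xy < 0: the goods are complements.

-0.087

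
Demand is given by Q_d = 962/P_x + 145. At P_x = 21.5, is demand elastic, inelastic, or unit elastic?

inelastic

At P_x = 21.5, Q_d = 189.7442.
dQ_d/dP_x = −962/P_x² = −2.0811.
Point elasticity E = (dQ_d/dP_x)·(P_x/Q_d) = -2.0811 × 21.5/189.7442 ≈ -0.236.
|E| ≈ 0.236 < 1, so demand is inelastic.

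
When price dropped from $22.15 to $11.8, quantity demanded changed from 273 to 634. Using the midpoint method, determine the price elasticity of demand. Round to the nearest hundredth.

%Δq = (634 − 273)/[(273 + 634)/2] = 361/453.5 ≈ 0.7960.
%Δp = (11.8 − 22.15)/[(22.15 + 11.8)/2] = -10.35/16.975 ≈ -0.6097.
Arc elasticity E = %Δq/%Δp ≈ 0.7960/-0.6097 ≈ -1.31.
|E| > 1: demand is elastic over this range.

-1.31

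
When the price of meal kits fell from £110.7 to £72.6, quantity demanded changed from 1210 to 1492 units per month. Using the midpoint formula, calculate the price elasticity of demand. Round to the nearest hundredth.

%ΔQ = (1492 − 1210)/[(1210 + 1492)/2] = 282/1351 ≈ 0.2087.
%ΔP = (72.6 − 110.7)/[(110.7 + 72.6)/2] = -38.1/91.65 ≈ -0.4157.
Arc elasticity E = %ΔQ/%ΔP ≈ 0.2087/-0.4157 ≈ -0.50.
|E| < 1: demand is inelastic over this range.

-0.50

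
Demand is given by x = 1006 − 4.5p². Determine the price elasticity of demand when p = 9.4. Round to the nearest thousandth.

At p = 9.4, x = 608.38.
dx/dp = −2·4.5·p = −84.6.
Point elasticity E = (dx/dp)·(p/x) = -84.6 × 9.4/608.38 ≈ -1.307.
|E| > 1, so demand is elastic at this price.

-1.307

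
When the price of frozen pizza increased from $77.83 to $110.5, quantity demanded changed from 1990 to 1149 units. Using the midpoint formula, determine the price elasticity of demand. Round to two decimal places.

%ΔQ = (1149 − 1990)/[(1990 + 1149)/2] = -841/1569.5 ≈ -0.5358.
%Δp = (110.5 − 77.83)/[(77.83 + 110.5)/2] = 32.67/94.165 ≈ 0.3469.
Arc elasticity E = %ΔQ/%Δp ≈ -0.5358/0.3469 ≈ -1.54.
|E| > 1: demand is elastic over this range.

-1.54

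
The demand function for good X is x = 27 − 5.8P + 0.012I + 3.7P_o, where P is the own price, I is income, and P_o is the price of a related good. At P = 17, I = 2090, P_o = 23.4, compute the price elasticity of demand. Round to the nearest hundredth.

x = 27 − 5.8(17) + 0.012(2090) + 3.7(23.4) = 27 − 98.6 + 25.08 + 86.58 = 40.06.
∂x/∂P = −5.8, so E_p = (−5.8)·(17/40.06) ≈ -2.46.
|E_p| > 1: demand is elastic.

-2.46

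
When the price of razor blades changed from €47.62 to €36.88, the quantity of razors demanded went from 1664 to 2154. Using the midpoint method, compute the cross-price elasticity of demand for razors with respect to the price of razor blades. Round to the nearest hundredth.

-1.01

%ΔQ_x = (2154 − 1664)/[(1664+2154)/2] = 490/1909 ≈ 0.2567.
%ΔP_y = (36.88 − 47.62)/[(47.62+36.88)/2] ≈ -0.2542.
E_xy = 0.2567/-0.2542 ≈ -1.01.
E_xy < 0, so razors and razor blades are complements.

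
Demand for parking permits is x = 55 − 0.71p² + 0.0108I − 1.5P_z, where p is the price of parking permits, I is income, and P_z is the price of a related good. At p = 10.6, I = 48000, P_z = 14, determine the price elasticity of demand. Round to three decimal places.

Evaluating quantity at (p, I, P_z) gives x = 55 − 0.71(10.6)² + 0.0108(48000) − 1.5(14) = 55 − 79.7756 + 518.4 − 21 = 472.6244.
∂x/∂p = −2·0.71·p = -15.052, so E_p = -15.052·(10.6/472.6244) ≈ -0.338.
|E_p| < 1: demand is inelastic.

-0.338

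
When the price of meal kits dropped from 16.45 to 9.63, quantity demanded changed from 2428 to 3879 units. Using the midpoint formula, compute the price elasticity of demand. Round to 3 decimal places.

%ΔQ = (3879 − 2428)/[(2428 + 3879)/2] = 1451/3153.5 ≈ 0.4601.
%Δp = (9.63 − 16.45)/[(16.45 + 9.63)/2] = -6.82/13.04 ≈ -0.5230.
Arc elasticity E = %ΔQ/%Δp ≈ 0.4601/-0.5230 ≈ -0.880.
|E| < 1: demand is inelastic over this range.

-0.880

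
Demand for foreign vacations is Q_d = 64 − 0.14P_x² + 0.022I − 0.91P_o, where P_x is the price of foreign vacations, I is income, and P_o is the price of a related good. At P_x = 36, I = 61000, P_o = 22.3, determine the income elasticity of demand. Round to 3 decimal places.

1.114

Substituting, Q_d = 64 − 0.14(36)² + 0.022(61000) − 0.91(22.3) = 64 − 181.44 + 1342 − 20.293 = 1204.267.
∂Q_d/∂I = +0.022, so E_I = 0.022·(61000/1204.267) ≈ 1.114.
E_I > 1: normal good (luxury).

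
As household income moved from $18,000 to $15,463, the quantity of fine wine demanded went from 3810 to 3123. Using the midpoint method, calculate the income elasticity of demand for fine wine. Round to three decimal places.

%ΔQ = (3123 − 3810)/[(3810+3123)/2] = -687/3466.5 ≈ -0.1982.
%ΔI = (15,463 − 18,000)/[(18,000+15,463)/2] = -2537/16731.5 ≈ -0.1516.
E_I = %ΔQ/%ΔI ≈ 1.307.
E_I > 1: normal good (luxury).

1.307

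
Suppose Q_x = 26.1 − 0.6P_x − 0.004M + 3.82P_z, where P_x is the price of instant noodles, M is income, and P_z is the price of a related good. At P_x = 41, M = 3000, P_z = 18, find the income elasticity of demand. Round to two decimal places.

At the given point, Q_x = 26.1 − 0.6(41) − 0.004(3000) + 3.82(18) = 26.1 − 24.6 − 12 + 68.76 = 58.26.
∂Q_x/∂M = −0.004, so E_I = -0.004·(3000/58.26) ≈ -0.21.
E_I < 0: inferior good.

-0.21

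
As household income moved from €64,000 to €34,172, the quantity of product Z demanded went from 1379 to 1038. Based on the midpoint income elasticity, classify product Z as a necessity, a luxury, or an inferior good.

%ΔQ = (1038 − 1379)/[(1379+1038)/2] = -341/1208.5 ≈ -0.2822.
%ΔM = (34,172 − 64,000)/[(64,000+34,172)/2] = -29828/49086 ≈ -0.6077.
E_I = %ΔQ/%ΔM ≈ 0.464.
E_I ∈ (0,1): normal good (necessity).

necessity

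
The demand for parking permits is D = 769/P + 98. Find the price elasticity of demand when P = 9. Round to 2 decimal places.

At P = 9, D = 183.4444.
dD/dP = −769/P² = −9.4938.
Point elasticity E = (dD/dP)·(P/D) = -9.4938 × 9/183.4444 ≈ -0.47.
|E| < 1, so demand is inelastic at this price.

-0.47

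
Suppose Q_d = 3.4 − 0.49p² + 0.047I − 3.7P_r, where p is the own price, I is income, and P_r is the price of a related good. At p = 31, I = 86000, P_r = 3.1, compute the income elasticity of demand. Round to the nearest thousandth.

1.134

Evaluating quantity at (p, I, P_r) gives Q_d = 3.4 − 0.49(31)² + 0.047(86000) − 3.7(3.1) = 3.4 − 470.89 + 4042 − 11.47 = 3563.04.
∂Q_d/∂I = +0.047, so E_I = 0.047·(86000/3563.04) ≈ 1.134.
E_I > 1: normal good (luxury).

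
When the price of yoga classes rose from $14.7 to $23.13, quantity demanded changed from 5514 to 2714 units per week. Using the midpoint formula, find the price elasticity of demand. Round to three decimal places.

%Δq = (2714 − 5514)/[(5514 + 2714)/2] = -2800/4114 ≈ -0.6806.
%Δp = (23.13 − 14.7)/[(14.7 + 23.13)/2] = 8.43/18.915 ≈ 0.4457.
Arc elasticity E = %Δq/%Δp ≈ -0.6806/0.4457 ≈ -1.527.
|E| > 1: demand is elastic over this range.

-1.527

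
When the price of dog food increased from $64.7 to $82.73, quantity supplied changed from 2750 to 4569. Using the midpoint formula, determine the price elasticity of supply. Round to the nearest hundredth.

2.03

%ΔQ = (4569 − 2750)/[(2750 + 4569)/2] = 1819/3659.5 ≈ 0.4971.
%ΔP = (82.73 − 64.7)/[(64.7 + 82.73)/2] = 18.03/73.715 ≈ 0.2446.
Arc elasticity E = %ΔQ/%ΔP ≈ 0.4971/0.2446 ≈ 2.03.
|E| > 1: supply is elastic over this range.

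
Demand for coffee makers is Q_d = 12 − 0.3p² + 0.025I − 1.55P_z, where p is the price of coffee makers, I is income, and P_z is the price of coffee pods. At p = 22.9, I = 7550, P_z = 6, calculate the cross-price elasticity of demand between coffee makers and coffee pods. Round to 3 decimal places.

Substituting, Q_d = 12 − 0.3(22.9)² + 0.025(7550) − 1.55(6) = 12 − 157.323 + 188.75 − 9.3 = 34.127.
∂Q_d/∂P_z = −1.55, so E_xy = -1.55·(6/34.127) ≈ -0.273.
E_xy < 0: the goods are complements.

-0.273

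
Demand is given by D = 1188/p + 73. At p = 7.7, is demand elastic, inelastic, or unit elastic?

At p = 7.7, D = 227.2857.
dD/dp = −1188/p² = −20.0371.
Point elasticity E = (dD/dp)·(p/D) = -20.0371 × 7.7/227.2857 ≈ -0.679.
|E| ≈ 0.679 < 1, so demand is inelastic.

inelastic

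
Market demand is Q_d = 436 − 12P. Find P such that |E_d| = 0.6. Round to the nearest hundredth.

Set −bP/(a − bP) = −0.6 ⇒ bP = 0.6(a − bP) ⇒ bP(1+0.6) = 0.6·a.
P = 0.6·436/(12·1.6) ≈ 13.63.

13.63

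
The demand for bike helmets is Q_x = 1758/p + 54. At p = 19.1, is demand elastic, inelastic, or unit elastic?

At p = 19.1, Q_x = 146.0419.
dQ_x/dp = −1758/p² = −4.8189.
Point elasticity E = (dQ_x/dp)·(p/Q_x) = -4.8189 × 19.1/146.0419 ≈ -0.630.
|E| ≈ 0.630 < 1, so demand is inelastic.

inelastic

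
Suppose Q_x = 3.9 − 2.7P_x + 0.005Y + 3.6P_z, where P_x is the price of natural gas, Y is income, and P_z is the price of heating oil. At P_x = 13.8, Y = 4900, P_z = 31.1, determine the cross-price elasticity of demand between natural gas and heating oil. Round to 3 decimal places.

At the given point, Q_x = 3.9 − 2.7(13.8) + 0.005(4900) + 3.6(31.1) = 3.9 − 37.26 + 24.5 + 111.96 = 103.1.
∂Q_x/∂P_z = +3.6, so E_xy = 3.6·(31.1/103.1) ≈ 1.086.
E_xy > 0: the goods are substitutes.

1.086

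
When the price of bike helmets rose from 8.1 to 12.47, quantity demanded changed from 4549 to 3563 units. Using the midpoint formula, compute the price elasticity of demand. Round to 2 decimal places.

-0.57

%Δq = (3563 − 4549)/[(4549 + 3563)/2] = -986/4056 ≈ -0.2431.
%Δp = (12.47 − 8.1)/[(8.1 + 12.47)/2] = 4.37/10.285 ≈ 0.4249.
Arc elasticity E = %Δq/%Δp ≈ -0.2431/0.4249 ≈ -0.57.
|E| < 1: demand is inelastic over this range.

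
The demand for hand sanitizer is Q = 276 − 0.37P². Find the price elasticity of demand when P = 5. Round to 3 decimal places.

At P = 5, Q = 266.75.
dQ/dP = −2·0.37·P = −3.7.
Point elasticity E = (dQ/dP)·(P/Q) = -3.7 × 5/266.75 ≈ -0.069.
|E| < 1, so demand is inelastic at this price.

-0.069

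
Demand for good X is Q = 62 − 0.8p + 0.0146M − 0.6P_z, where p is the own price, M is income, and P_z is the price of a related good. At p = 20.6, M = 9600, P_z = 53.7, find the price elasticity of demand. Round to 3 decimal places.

-0.107

Evaluating quantity at (p, M, P_z) gives Q = 62 − 0.8(20.6) + 0.0146(9600) − 0.6(53.7) = 62 − 16.48 + 140.16 − 32.22 = 153.46.
∂Q/∂p = −0.8, so E_p = (−0.8)·(20.6/153.46) ≈ -0.107.
|E_p| < 1: demand is inelastic.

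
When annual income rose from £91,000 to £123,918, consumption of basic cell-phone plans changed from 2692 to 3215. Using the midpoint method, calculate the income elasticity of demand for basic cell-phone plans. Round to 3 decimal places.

0.578

%ΔQ = (3215 − 2692)/[(2692+3215)/2] = 523/2953.5 ≈ 0.1771.
%ΔI = (123,918 − 91,000)/[(91,000+123,918)/2] = 32918/107459 ≈ 0.3063.
E_I = %ΔQ/%ΔI ≈ 0.578.
E_I ∈ (0,1): normal good (necessity).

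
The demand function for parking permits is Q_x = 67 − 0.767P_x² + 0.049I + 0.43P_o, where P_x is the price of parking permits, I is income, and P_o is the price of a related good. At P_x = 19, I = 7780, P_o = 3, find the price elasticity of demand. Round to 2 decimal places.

-3.21

Evaluating quantity at (P_x, I, P_o) gives Q_x = 67 − 0.767(19)² + 0.049(7780) + 0.43(3) = 67 − 276.887 + 381.22 + 1.29 = 172.623.
∂Q_x/∂P_x = −2·0.767·P_x = -29.146, so E_p = -29.146·(19/172.623) ≈ -3.21.
|E_p| > 1: demand is elastic.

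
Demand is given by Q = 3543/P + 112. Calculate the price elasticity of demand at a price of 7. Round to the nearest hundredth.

-0.82

At P = 7, Q = 618.1429.
dQ/dP = −3543/P² = −72.3061.
Point elasticity E = (dQ/dP)·(P/Q) = -72.3061 × 7/618.1429 ≈ -0.82.
|E| < 1, so demand is inelastic at this price.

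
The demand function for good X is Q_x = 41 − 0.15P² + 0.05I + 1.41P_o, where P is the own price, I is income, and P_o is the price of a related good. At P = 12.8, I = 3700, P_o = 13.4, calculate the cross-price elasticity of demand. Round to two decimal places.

Evaluating quantity at (P, I, P_o) gives Q_x = 41 − 0.15(12.8)² + 0.05(3700) + 1.41(13.4) = 41 − 24.576 + 185 + 18.894 = 220.318.
∂Q_x/∂P_o = +1.41, so E_xy = 1.41·(13.4/220.318) ≈ 0.09.
E_xy > 0: the goods are substitutes.

0.09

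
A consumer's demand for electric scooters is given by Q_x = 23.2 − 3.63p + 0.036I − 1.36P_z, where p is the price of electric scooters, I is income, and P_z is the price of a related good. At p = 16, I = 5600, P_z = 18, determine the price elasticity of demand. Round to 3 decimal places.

-0.408

At the given point, Q_x = 23.2 − 3.63(16) + 0.036(5600) − 1.36(18) = 23.2 − 58.08 + 201.6 − 24.48 = 142.24.
∂Q_x/∂p = −3.63, so E_p = (−3.63)·(16/142.24) ≈ -0.408.
|E_p| < 1: demand is inelastic.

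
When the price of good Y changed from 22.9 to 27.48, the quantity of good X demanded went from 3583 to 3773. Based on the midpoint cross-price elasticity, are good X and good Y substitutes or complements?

substitutes

%ΔQ_x = (3773 − 3583)/[(3583+3773)/2] = 190/3678 ≈ 0.0517.
%ΔP_y = (27.48 − 22.9)/[(22.9+27.48)/2] ≈ 0.1818.
E_xy = 0.0517/0.1818 ≈ 0.284.
E_xy > 0, so the goods are substitutes.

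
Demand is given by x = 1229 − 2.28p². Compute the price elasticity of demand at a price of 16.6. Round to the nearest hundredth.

-2.09

At p = 16.6, x = 600.7232.
dx/dp = −2·2.28·p = −75.696.
Point elasticity E = (dx/dp)·(p/x) = -75.696 × 16.6/600.7232 ≈ -2.09.
|E| > 1, so demand is elastic at this price.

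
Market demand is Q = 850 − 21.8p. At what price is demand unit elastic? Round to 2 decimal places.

For linear demand Q = a − bp, E = −bp/(a − bp). |E| = 1 ⇒ bp = a − bp ⇒ p = a/(2b).
p = 850/(2·21.8) ≈ 19.50.

19.50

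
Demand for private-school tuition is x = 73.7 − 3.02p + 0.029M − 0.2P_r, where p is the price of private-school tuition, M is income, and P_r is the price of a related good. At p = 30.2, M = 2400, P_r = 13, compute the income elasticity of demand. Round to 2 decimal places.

1.41

Substituting, x = 73.7 − 3.02(30.2) + 0.029(2400) − 0.2(13) = 73.7 − 91.204 + 69.6 − 2.6 = 49.496.
∂x/∂M = +0.029, so E_I = 0.029·(2400/49.496) ≈ 1.41.
E_I > 1: normal good (luxury).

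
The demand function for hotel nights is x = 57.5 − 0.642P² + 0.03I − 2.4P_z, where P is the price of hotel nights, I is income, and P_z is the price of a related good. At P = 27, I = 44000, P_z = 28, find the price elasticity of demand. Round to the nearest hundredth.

-1.11

x = 57.5 − 0.642(27)² + 0.03(44000) − 2.4(28) = 57.5 − 468.018 + 1320 − 67.2 = 842.282.
∂x/∂P = −2·0.642·P = -34.668, so E_p = -34.668·(27/842.282) ≈ -1.11.
|E_p| > 1: demand is elastic.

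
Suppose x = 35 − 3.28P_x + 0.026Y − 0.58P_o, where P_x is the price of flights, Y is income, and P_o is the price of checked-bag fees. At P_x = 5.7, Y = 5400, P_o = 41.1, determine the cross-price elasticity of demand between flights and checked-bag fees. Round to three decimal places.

-0.179

Substituting, x = 35 − 3.28(5.7) + 0.026(5400) − 0.58(41.1) = 35 − 18.696 + 140.4 − 23.838 = 132.866.
∂x/∂P_o = −0.58, so E_xy = -0.58·(41.1/132.866) ≈ -0.179.
E_xy < 0: the goods are complements.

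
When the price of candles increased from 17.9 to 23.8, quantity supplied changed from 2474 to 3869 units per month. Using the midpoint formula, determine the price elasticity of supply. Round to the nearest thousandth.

1.554

%Δq = (3869 − 2474)/[(2474 + 3869)/2] = 1395/3171.5 ≈ 0.4399.
%Δp = (23.8 − 17.9)/[(17.9 + 23.8)/2] = 5.9/20.85 ≈ 0.2830.
Arc elasticity E = %Δq/%Δp ≈ 0.4399/0.2830 ≈ 1.554.
|E| > 1: supply is elastic over this range.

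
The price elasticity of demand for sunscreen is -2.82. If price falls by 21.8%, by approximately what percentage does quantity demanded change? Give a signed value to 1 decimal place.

61.5

%ΔQ ≈ E × %ΔP = (-2.82) × (-21.8%) ≈ 61.5%.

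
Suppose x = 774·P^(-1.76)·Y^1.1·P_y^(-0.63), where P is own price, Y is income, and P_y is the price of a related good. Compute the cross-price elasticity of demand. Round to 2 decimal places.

For a Cobb–Douglas (constant-elasticity) form x = A·P_y^α·…, the elasticity with respect to P_y equals the exponent α at every point.
Here the exponent on P_y is -0.63, so the cross-price elasticity of demand is -0.63.

-0.63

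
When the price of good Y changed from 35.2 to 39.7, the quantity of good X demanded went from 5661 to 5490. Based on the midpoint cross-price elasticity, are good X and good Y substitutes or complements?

complements

%ΔQ_x = (5490 − 5661)/[(5661+5490)/2] = -171/5575.5 ≈ -0.0307.
%ΔP_y = (39.7 − 35.2)/[(35.2+39.7)/2] ≈ 0.1202.
E_xy = -0.0307/0.1202 ≈ -0.255.
E_xy < 0, so the goods are complements.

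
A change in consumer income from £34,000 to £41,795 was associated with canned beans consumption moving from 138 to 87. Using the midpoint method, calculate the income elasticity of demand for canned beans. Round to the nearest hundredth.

-2.20

%ΔQ = (87 − 138)/[(138+87)/2] = -51/112.5 ≈ -0.4533.
%ΔI = (41,795 − 34,000)/[(34,000+41,795)/2] = 7795/37897.5 ≈ 0.2057.
E_I = %ΔQ/%ΔI ≈ -2.20.
E_I < 0: inferior good.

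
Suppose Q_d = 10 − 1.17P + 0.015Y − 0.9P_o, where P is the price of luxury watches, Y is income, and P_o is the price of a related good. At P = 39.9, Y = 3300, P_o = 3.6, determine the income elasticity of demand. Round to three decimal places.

Evaluating quantity at (P, Y, P_o) gives Q_d = 10 − 1.17(39.9) + 0.015(3300) − 0.9(3.6) = 10 − 46.683 + 49.5 − 3.24 = 9.577.
∂Q_d/∂Y = +0.015, so E_I = 0.015·(3300/9.577) ≈ 5.169.
E_I > 1: normal good (luxury).

5.169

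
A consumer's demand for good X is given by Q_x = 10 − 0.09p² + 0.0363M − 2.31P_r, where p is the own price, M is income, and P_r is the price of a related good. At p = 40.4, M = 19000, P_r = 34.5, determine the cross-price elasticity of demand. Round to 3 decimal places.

-0.168

First evaluate Q_x: 10 − 0.09(40.4)² + 0.0363(19000) − 2.31(34.5) = 10 − 146.8944 + 689.7 − 79.695 = 473.1106.
∂Q_x/∂P_r = −2.31, so E_xy = -2.31·(34.5/473.1106) ≈ -0.168.
E_xy < 0: the goods are complements.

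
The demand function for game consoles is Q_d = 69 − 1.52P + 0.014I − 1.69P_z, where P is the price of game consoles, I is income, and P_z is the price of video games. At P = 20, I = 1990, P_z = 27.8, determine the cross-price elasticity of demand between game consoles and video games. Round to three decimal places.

-2.412

Q_d = 69 − 1.52(20) + 0.014(1990) − 1.69(27.8) = 69 − 30.4 + 27.86 − 46.982 = 19.478.
∂Q_d/∂P_z = −1.69, so E_xy = -1.69·(27.8/19.478) ≈ -2.412.
E_xy < 0: the goods are complements.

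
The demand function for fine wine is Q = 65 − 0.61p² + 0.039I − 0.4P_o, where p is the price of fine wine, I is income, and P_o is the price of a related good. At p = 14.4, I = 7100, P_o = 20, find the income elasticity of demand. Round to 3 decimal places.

Substituting, Q = 65 − 0.61(14.4)² + 0.039(7100) − 0.4(20) = 65 − 126.4896 + 276.9 − 8 = 207.4104.
∂Q/∂I = +0.039, so E_I = 0.039·(7100/207.4104) ≈ 1.335.
E_I > 1: normal good (luxury).

1.335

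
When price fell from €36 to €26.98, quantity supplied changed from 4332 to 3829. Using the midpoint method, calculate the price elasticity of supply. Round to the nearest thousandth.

0.430

%ΔQ = (3829 − 4332)/[(4332 + 3829)/2] = -503/4080.5 ≈ -0.1233.
%Δp = (26.98 − 36)/[(36 + 26.98)/2] = -9.02/31.49 ≈ -0.2864.
Arc elasticity E = %ΔQ/%Δp ≈ -0.1233/-0.2864 ≈ 0.430.
|E| < 1: supply is inelastic over this range.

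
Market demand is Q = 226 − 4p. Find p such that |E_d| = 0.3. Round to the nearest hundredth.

Set −bp/(a − bp) = −0.3 ⇒ bp = 0.3(a − bp) ⇒ bp(1+0.3) = 0.3·a.
p = 0.3·226/(4·1.3) ≈ 13.04.

13.04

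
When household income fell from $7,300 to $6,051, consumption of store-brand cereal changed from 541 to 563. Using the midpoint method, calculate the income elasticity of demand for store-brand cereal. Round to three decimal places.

-0.213

%ΔQ = (563 − 541)/[(541+563)/2] = 22/552 ≈ 0.0399.
%ΔM = (6,051 − 7,300)/[(7,300+6,051)/2] = -1249/6675.5 ≈ -0.1871.
E_I = %ΔQ/%ΔM ≈ -0.213.
E_I < 0: inferior good.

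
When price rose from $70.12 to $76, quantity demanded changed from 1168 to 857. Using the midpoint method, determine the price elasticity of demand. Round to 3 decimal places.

%ΔQ = (857 − 1168)/[(1168 + 857)/2] = -311/1012.5 ≈ -0.3072.
%Δp = (76 − 70.12)/[(70.12 + 76)/2] = 5.88/73.06 ≈ 0.0805.
Arc elasticity E = %ΔQ/%Δp ≈ -0.3072/0.0805 ≈ -3.817.
|E| > 1: demand is elastic over this range.

-3.817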